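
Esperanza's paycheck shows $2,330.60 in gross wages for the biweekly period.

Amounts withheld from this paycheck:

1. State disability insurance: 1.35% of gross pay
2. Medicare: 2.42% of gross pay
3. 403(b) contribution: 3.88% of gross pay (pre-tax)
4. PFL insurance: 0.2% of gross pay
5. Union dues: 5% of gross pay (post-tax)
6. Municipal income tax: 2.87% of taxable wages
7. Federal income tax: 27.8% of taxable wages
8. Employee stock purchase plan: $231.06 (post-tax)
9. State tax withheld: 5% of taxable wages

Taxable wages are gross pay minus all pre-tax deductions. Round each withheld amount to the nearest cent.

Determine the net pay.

403(b) contribution: $2,330.60 × 0.0388 = $90.43
Taxable wages = $2,330.60 − $90.43 = $2,240.17
Municipal income tax: $2,240.17 × 0.0287 = $64.29
Federal income tax: $2,240.17 × 0.278 = $622.77
State tax withheld: $2,240.17 × 0.05 = $112.01
State disability insurance: $2,330.60 × 0.0135 = $31.46
PFL insurance: $2,330.60 × 0.002 = $4.66
Medicare: $2,330.60 × 0.0242 = $56.40
Employee stock purchase plan: $231.06
Union dues: $2,330.60 × 0.05 = $116.53
Total deductions = $90.43 + $64.29 + $622.77 + $112.01 + $31.46 + $4.66 + $56.40 + $231.06 + $116.53 = $1,329.61
Net pay = $2,330.60 − $1,329.61 = $1,000.99

$1,000.99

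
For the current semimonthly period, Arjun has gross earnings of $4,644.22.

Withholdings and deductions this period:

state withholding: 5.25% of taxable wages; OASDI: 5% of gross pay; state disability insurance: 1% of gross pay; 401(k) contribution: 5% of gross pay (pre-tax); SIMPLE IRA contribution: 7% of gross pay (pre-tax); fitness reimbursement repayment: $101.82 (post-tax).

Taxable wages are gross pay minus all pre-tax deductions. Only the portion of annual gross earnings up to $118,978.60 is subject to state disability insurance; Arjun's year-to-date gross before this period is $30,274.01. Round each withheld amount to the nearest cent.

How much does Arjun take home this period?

401(k) contribution: $4,644.22 × 0.05 = $232.21
SIMPLE IRA contribution: $4,644.22 × 0.07 = $325.10
Pre-tax total = $232.21 + $325.10 = $557.31
Taxable wages = $4,644.22 − $557.31 = $4,086.91
State withholding: $4,086.91 × 0.0525 = $214.56
OASDI: $4,644.22 × 0.05 = $232.21
State disability insurance: cap not yet reached, full $4,644.22 is subject → $4,644.22 × 0.01 = $46.44
Fitness reimbursement repayment: $101.82
Total deductions = $232.21 + $325.10 + $214.56 + $232.21 + $46.44 + $101.82 = $1,152.34
Net pay = $4,644.22 − $1,152.34 = $3,491.88

$3,491.88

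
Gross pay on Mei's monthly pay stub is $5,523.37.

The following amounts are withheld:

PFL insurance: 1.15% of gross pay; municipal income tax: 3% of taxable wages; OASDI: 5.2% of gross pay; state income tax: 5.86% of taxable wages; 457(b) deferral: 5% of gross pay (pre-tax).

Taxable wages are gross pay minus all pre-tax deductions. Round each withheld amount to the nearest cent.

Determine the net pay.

$4,431.55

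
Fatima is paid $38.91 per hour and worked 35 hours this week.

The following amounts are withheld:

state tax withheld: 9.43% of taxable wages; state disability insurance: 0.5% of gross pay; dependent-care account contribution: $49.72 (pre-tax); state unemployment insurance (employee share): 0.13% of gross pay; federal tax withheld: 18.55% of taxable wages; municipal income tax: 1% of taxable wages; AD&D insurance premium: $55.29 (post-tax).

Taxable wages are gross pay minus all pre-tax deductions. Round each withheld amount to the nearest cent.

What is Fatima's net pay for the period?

$868.01

Gross pay: 35 × $38.91 = $1361.85
Dependent-care account contribution: $49.72
Taxable wages = $1361.85 − $49.72 = $1312.13
Municipal income tax: $1312.13 × 0.01 = $13.12
State tax withheld: $1312.13 × 0.0943 = $123.73
Federal tax withheld: $1312.13 × 0.1855 = $243.40
State unemployment insurance (employee share): $1361.85 × 0.0013 = $1.77
State disability insurance: $1361.85 × 0.005 = $6.81
AD&D insurance premium: $55.29
Total deductions = $49.72 + $13.12 + $123.73 + $243.40 + $1.77 + $6.81 + $55.29 = $493.84
Net pay = $1361.85 − $493.84 = $868.01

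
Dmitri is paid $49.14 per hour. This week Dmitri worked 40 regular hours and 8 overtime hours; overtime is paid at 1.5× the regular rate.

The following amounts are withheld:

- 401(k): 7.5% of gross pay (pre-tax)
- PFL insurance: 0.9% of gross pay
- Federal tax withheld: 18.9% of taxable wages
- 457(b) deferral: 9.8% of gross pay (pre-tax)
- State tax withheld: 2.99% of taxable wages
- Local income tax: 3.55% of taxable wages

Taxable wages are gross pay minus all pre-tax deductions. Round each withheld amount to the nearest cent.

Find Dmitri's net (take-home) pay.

Regular pay: 40 × $49.14 = $1,965.60
Overtime pay: 8 × $49.14 × 1.5 = $589.68
Gross pay = $1,965.60 + $589.68 = $2,555.28
401(k): $2,555.28 × 0.075 = $191.65
457(b) deferral: $2,555.28 × 0.098 = $250.42
Pre-tax total = $191.65 + $250.42 = $442.07
Taxable wages = $2,555.28 − $442.07 = $2,113.21
State tax withheld: $2,113.21 × 0.0299 = $63.18
Federal tax withheld: $2,113.21 × 0.189 = $399.40
Local income tax: $2,113.21 × 0.0355 = $75.02
PFL insurance: $2,555.28 × 0.009 = $23.00
Total deductions = $191.65 + $250.42 + $63.18 + $399.40 + $75.02 + $23.00 = $1,002.67
Net pay = $2,555.28 − $1,002.67 = $1,552.61

$1,552.61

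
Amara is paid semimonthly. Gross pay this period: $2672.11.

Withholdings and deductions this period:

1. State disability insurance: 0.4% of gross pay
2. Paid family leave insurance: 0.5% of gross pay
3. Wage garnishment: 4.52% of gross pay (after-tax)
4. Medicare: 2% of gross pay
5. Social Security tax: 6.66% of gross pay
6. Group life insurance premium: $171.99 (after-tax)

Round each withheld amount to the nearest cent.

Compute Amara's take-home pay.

State disability insurance: $2672.11 × 0.004 = $10.69
Medicare: $2672.11 × 0.02 = $53.44
Social Security tax: $2672.11 × 0.0666 = $177.96
Paid family leave insurance: $2672.11 × 0.005 = $13.36
Group life insurance premium: $171.99
Wage garnishment: $2672.11 × 0.0452 = $120.78
Total deductions = $10.69 + $53.44 + $177.96 + $13.36 + $171.99 + $120.78 = $548.22
Net pay = $2672.11 − $548.22 = $2123.89

$2123.89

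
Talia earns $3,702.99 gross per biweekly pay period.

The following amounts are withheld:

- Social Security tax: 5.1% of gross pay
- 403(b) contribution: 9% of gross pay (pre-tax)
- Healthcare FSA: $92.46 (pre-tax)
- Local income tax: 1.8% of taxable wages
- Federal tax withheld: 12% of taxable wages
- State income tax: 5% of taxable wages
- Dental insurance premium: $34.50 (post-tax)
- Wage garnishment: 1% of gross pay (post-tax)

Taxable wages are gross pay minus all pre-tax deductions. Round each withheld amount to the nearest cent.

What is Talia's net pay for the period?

403(b) contribution: $3,702.99 × 0.09 = $333.27
Healthcare FSA: $92.46
Pre-tax total = $333.27 + $92.46 = $425.73
Taxable wages = $3,702.99 − $425.73 = $3,277.26
Local income tax: $3,277.26 × 0.018 = $58.99
Federal tax withheld: $3,277.26 × 0.12 = $393.27
State income tax: $3,277.26 × 0.05 = $163.86
Social Security tax: $3,702.99 × 0.051 = $188.85
Wage garnishment: $3,702.99 × 0.01 = $37.03
Dental insurance premium: $34.50
Total deductions = $333.27 + $92.46 + $58.99 + $393.27 + $163.86 + $188.85 + $37.03 + $34.50 = $1,302.23
Net pay = $3,702.99 − $1,302.23 = $2,400.76

$2,400.76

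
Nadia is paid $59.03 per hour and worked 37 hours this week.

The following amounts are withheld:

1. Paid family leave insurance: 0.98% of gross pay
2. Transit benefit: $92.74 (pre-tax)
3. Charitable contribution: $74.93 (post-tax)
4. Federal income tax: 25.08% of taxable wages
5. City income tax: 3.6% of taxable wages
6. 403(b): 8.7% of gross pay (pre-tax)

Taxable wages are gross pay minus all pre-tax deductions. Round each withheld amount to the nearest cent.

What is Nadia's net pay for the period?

$1259.71

Gross pay: 37 × $59.03 = $2184.11
403(b): $2184.11 × 0.087 = $190.02
Transit benefit: $92.74
Pre-tax total = $190.02 + $92.74 = $282.76
Taxable wages = $2184.11 − $282.76 = $1901.35
City income tax: $1901.35 × 0.036 = $68.45
Federal income tax: $1901.35 × 0.2508 = $476.86
Paid family leave insurance: $2184.11 × 0.0098 = $21.40
Charitable contribution: $74.93
Total deductions = $190.02 + $92.74 + $68.45 + $476.86 + $21.40 + $74.93 = $924.40
Net pay = $2184.11 − $924.40 = $1259.71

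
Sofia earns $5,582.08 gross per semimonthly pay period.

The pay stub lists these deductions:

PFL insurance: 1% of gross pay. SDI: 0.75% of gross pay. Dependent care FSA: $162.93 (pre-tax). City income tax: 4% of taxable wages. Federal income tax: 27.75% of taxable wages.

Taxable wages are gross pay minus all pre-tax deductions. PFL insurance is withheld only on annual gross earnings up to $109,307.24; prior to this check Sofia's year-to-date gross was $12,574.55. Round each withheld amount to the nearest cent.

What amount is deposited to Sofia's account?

$3,600.88

Dependent care FSA: $162.93
Taxable wages = $5,582.08 − $162.93 = $5,419.15
Federal income tax: $5,419.15 × 0.2775 = $1,503.81
City income tax: $5,419.15 × 0.04 = $216.77
PFL insurance: cap not yet reached, full $5,582.08 is subject → $5,582.08 × 0.01 = $55.82
SDI: $5,582.08 × 0.0075 = $41.87
Total deductions = $162.93 + $1,503.81 + $216.77 + $55.82 + $41.87 = $1,981.20
Net pay = $5,582.08 − $1,981.20 = $3,600.88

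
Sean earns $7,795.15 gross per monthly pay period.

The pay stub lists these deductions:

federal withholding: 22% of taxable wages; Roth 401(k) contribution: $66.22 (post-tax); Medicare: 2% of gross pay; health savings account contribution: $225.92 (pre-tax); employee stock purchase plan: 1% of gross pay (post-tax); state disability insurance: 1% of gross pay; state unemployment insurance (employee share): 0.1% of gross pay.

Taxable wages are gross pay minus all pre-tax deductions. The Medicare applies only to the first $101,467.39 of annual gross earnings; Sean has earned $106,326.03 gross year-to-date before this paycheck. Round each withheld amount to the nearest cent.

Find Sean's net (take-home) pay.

Health savings account contribution: $225.92
Taxable wages = $7,795.15 − $225.92 = $7,569.23
Federal withholding: $7,569.23 × 0.22 = $1,665.23
State unemployment insurance (employee share): $7,795.15 × 0.001 = $7.80
Medicare: annual cap $101,467.39 already reached (YTD $106,326.03), so $0.00
State disability insurance: $7,795.15 × 0.01 = $77.95
Roth 401(k) contribution: $66.22
Employee stock purchase plan: $7,795.15 × 0.01 = $77.95
Total deductions = $225.92 + $1,665.23 + $7.80 + $0.00 + $77.95 + $66.22 + $77.95 = $2,121.07
Net pay = $7,795.15 − $2,121.07 = $5,674.08

$5,674.08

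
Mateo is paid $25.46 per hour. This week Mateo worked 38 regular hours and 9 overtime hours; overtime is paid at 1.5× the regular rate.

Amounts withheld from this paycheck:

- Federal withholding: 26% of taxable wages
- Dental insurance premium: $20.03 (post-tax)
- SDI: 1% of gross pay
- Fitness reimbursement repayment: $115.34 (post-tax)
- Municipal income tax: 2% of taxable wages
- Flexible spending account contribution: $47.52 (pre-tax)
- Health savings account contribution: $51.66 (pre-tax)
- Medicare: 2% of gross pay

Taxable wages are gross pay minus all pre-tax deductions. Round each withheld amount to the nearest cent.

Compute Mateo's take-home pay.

$697.95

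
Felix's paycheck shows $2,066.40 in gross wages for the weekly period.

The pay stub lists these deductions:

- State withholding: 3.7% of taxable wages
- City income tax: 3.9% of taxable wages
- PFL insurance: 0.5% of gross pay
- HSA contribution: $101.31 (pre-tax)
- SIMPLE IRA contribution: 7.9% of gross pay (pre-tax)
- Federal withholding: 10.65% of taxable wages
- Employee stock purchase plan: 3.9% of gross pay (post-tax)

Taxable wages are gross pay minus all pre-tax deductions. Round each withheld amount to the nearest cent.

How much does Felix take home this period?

$1,382.08

HSA contribution: $101.31
SIMPLE IRA contribution: $2,066.40 × 0.079 = $163.25
Pre-tax total = $101.31 + $163.25 = $264.56
Taxable wages = $2,066.40 − $264.56 = $1,801.84
City income tax: $1,801.84 × 0.039 = $70.27
State withholding: $1,801.84 × 0.037 = $66.67
Federal withholding: $1,801.84 × 0.1065 = $191.90
PFL insurance: $2,066.40 × 0.005 = $10.33
Employee stock purchase plan: $2,066.40 × 0.039 = $80.59
Total deductions = $101.31 + $163.25 + $70.27 + $66.67 + $191.90 + $10.33 + $80.59 = $684.32
Net pay = $2,066.40 − $684.32 = $1,382.08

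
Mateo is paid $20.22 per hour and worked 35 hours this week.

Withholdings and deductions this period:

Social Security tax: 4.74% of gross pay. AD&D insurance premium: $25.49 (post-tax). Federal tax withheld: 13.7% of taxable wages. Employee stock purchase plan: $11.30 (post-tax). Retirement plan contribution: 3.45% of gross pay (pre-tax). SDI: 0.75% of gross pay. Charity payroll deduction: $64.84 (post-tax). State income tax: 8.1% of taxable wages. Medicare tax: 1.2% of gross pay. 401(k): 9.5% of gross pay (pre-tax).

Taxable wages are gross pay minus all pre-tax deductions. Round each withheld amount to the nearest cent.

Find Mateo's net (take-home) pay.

$332.78

Gross pay: 35 × $20.22 = $707.70
Retirement plan contribution: $707.70 × 0.0345 = $24.42
401(k): $707.70 × 0.095 = $67.23
Pre-tax total = $24.42 + $67.23 = $91.65
Taxable wages = $707.70 − $91.65 = $616.05
Federal tax withheld: $616.05 × 0.137 = $84.40
State income tax: $616.05 × 0.081 = $49.90
Social Security tax: $707.70 × 0.0474 = $33.54
Medicare tax: $707.70 × 0.012 = $8.49
SDI: $707.70 × 0.0075 = $5.31
Employee stock purchase plan: $11.30
Charity payroll deduction: $64.84
AD&D insurance premium: $25.49
Total deductions = $24.42 + $67.23 + $84.40 + $49.90 + $33.54 + $8.49 + $5.31 + $11.30 + $64.84 + $25.49 = $374.92
Net pay = $707.70 − $374.92 = $332.78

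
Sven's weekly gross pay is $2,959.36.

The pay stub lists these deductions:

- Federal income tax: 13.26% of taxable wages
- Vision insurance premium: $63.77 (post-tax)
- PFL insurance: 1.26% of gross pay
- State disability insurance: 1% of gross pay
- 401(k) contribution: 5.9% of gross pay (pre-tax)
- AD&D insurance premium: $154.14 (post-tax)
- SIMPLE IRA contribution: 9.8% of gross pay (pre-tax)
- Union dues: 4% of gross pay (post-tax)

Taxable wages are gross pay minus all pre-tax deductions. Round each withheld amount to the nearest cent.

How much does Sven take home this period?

SIMPLE IRA contribution: $2,959.36 × 0.098 = $290.02
401(k) contribution: $2,959.36 × 0.059 = $174.60
Pre-tax total = $290.02 + $174.60 = $464.62
Taxable wages = $2,959.36 − $464.62 = $2,494.74
Federal income tax: $2,494.74 × 0.1326 = $330.80
PFL insurance: $2,959.36 × 0.0126 = $37.29
State disability insurance: $2,959.36 × 0.01 = $29.59
Union dues: $2,959.36 × 0.04 = $118.37
AD&D insurance premium: $154.14
Vision insurance premium: $63.77
Total deductions = $290.02 + $174.60 + $330.80 + $37.29 + $29.59 + $118.37 + $154.14 + $63.77 = $1,198.58
Net pay = $2,959.36 − $1,198.58 = $1,760.78

$1,760.78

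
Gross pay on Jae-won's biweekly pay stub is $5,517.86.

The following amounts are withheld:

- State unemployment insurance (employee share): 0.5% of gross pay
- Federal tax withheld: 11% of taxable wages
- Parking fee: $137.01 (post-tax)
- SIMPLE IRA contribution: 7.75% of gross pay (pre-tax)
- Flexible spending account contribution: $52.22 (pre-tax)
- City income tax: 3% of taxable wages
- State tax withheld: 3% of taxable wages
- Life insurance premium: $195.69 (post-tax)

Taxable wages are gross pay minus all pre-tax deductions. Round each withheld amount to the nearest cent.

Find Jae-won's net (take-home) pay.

$3,821.26

SIMPLE IRA contribution: $5,517.86 × 0.0775 = $427.63
Flexible spending account contribution: $52.22
Pre-tax total = $427.63 + $52.22 = $479.85
Taxable wages = $5,517.86 − $479.85 = $5,038.01
Federal tax withheld: $5,038.01 × 0.11 = $554.18
City income tax: $5,038.01 × 0.03 = $151.14
State tax withheld: $5,038.01 × 0.03 = $151.14
State unemployment insurance (employee share): $5,517.86 × 0.005 = $27.59
Parking fee: $137.01
Life insurance premium: $195.69
Total deductions = $427.63 + $52.22 + $554.18 + $151.14 + $151.14 + $27.59 + $137.01 + $195.69 = $1,696.60
Net pay = $5,517.86 − $1,696.60 = $3,821.26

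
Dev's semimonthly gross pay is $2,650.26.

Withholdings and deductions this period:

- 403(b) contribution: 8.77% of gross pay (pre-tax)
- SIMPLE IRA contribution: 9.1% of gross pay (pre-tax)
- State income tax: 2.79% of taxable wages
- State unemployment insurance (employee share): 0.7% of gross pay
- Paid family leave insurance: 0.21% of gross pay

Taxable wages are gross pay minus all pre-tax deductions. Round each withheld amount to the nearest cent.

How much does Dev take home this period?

$2,091.81

SIMPLE IRA contribution: $2,650.26 × 0.091 = $241.17
403(b) contribution: $2,650.26 × 0.0877 = $232.43
Pre-tax total = $241.17 + $232.43 = $473.60
Taxable wages = $2,650.26 − $473.60 = $2,176.66
State income tax: $2,176.66 × 0.0279 = $60.73
Paid family leave insurance: $2,650.26 × 0.0021 = $5.57
State unemployment insurance (employee share): $2,650.26 × 0.007 = $18.55
Total deductions = $241.17 + $232.43 + $60.73 + $5.57 + $18.55 = $558.45
Net pay = $2,650.26 − $558.45 = $2,091.81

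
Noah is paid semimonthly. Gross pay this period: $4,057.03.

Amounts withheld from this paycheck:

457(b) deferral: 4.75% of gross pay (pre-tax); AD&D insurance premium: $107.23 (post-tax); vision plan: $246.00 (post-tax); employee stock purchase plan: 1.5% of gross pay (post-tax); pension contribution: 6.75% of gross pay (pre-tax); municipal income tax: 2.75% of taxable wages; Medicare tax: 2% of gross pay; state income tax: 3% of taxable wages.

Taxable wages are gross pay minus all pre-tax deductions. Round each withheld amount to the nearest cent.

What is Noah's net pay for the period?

$2,888.79

Pension contribution: $4,057.03 × 0.0675 = $273.85
457(b) deferral: $4,057.03 × 0.0475 = $192.71
Pre-tax total = $273.85 + $192.71 = $466.56
Taxable wages = $4,057.03 − $466.56 = $3,590.47
State income tax: $3,590.47 × 0.03 = $107.71
Municipal income tax: $3,590.47 × 0.0275 = $98.74
Medicare tax: $4,057.03 × 0.02 = $81.14
Vision plan: $246.00
Employee stock purchase plan: $4,057.03 × 0.015 = $60.86
AD&D insurance premium: $107.23
Total deductions = $273.85 + $192.71 + $107.71 + $98.74 + $81.14 + $246.00 + $60.86 + $107.23 = $1,168.24
Net pay = $4,057.03 − $1,168.24 = $2,888.79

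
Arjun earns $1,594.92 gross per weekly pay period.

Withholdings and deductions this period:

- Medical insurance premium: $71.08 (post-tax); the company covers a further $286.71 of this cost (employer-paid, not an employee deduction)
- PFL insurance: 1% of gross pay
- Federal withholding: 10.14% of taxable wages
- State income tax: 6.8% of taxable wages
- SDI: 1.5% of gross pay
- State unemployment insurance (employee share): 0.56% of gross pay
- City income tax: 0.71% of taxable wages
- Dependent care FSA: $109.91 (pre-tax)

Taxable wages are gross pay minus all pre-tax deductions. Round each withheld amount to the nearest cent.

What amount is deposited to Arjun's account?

$1,103.03

Dependent care FSA: $109.91
Taxable wages = $1,594.92 − $109.91 = $1,485.01
City income tax: $1,485.01 × 0.0071 = $10.54
Federal withholding: $1,485.01 × 0.1014 = $150.58
State income tax: $1,485.01 × 0.068 = $100.98
SDI: $1,594.92 × 0.015 = $23.92
State unemployment insurance (employee share): $1,594.92 × 0.0056 = $8.93
PFL insurance: $1,594.92 × 0.01 = $15.95
Medical insurance premium: $71.08
(Employer's $286.71 toward medical insurance premium is not withheld from the employee.)
Total deductions = $109.91 + $10.54 + $150.58 + $100.98 + $23.92 + $8.93 + $15.95 + $71.08 = $491.89
Net pay = $1,594.92 − $491.89 = $1,103.03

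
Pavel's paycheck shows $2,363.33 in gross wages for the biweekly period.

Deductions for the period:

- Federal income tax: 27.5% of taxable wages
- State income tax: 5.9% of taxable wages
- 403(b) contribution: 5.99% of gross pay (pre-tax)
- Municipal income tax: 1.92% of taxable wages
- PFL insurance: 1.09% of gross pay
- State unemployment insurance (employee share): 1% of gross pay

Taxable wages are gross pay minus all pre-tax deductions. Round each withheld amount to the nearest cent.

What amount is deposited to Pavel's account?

$1,387.65

403(b) contribution: $2,363.33 × 0.0599 = $141.56
Taxable wages = $2,363.33 − $141.56 = $2,221.77
Municipal income tax: $2,221.77 × 0.0192 = $42.66
Federal income tax: $2,221.77 × 0.275 = $610.99
State income tax: $2,221.77 × 0.059 = $131.08
PFL insurance: $2,363.33 × 0.0109 = $25.76
State unemployment insurance (employee share): $2,363.33 × 0.01 = $23.63
Total deductions = $141.56 + $42.66 + $610.99 + $131.08 + $25.76 + $23.63 = $975.68
Net pay = $2,363.33 − $975.68 = $1,387.65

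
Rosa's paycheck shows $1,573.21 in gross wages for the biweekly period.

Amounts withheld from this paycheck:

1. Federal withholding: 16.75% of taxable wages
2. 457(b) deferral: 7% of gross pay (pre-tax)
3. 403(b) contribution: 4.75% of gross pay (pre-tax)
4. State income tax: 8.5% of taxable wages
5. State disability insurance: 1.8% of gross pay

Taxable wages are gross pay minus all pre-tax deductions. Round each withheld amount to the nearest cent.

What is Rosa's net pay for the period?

457(b) deferral: $1,573.21 × 0.07 = $110.12
403(b) contribution: $1,573.21 × 0.0475 = $74.73
Pre-tax total = $110.12 + $74.73 = $184.85
Taxable wages = $1,573.21 − $184.85 = $1,388.36
State income tax: $1,388.36 × 0.085 = $118.01
Federal withholding: $1,388.36 × 0.1675 = $232.55
State disability insurance: $1,573.21 × 0.018 = $28.32
Total deductions = $110.12 + $74.73 + $118.01 + $232.55 + $28.32 = $563.73
Net pay = $1,573.21 − $563.73 = $1,009.48

$1,009.48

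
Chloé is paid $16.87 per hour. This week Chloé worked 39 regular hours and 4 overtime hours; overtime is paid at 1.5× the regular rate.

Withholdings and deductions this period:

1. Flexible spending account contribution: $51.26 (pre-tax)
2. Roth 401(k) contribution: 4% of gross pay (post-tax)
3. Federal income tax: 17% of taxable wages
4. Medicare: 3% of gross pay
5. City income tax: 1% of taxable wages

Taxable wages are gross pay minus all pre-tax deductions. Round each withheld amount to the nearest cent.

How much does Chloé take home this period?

Regular pay: 39 × $16.87 = $657.93
Overtime pay: 4 × $16.87 × 1.5 = $101.22
Gross pay = $657.93 + $101.22 = $759.15
Flexible spending account contribution: $51.26
Taxable wages = $759.15 − $51.26 = $707.89
City income tax: $707.89 × 0.01 = $7.08
Federal income tax: $707.89 × 0.17 = $120.34
Medicare: $759.15 × 0.03 = $22.77
Roth 401(k) contribution: $759.15 × 0.04 = $30.37
Total deductions = $51.26 + $7.08 + $120.34 + $22.77 + $30.37 = $231.82
Net pay = $759.15 − $231.82 = $527.33

$527.33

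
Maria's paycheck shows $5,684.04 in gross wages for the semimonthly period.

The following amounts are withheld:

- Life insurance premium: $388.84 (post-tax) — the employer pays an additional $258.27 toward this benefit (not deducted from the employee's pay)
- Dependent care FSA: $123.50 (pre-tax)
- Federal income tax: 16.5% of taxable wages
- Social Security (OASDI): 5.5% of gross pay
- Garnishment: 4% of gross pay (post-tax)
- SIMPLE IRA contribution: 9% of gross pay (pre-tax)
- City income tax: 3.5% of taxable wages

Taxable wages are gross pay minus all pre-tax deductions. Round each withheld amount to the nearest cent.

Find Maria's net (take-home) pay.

SIMPLE IRA contribution: $5,684.04 × 0.09 = $511.56
Dependent care FSA: $123.50
Pre-tax total = $511.56 + $123.50 = $635.06
Taxable wages = $5,684.04 − $635.06 = $5,048.98
Federal income tax: $5,048.98 × 0.165 = $833.08
City income tax: $5,048.98 × 0.035 = $176.71
Social Security (OASDI): $5,684.04 × 0.055 = $312.62
Garnishment: $5,684.04 × 0.04 = $227.36
Life insurance premium: $388.84
(Employer's $258.27 toward life insurance premium is not withheld from the employee.)
Total deductions = $511.56 + $123.50 + $833.08 + $176.71 + $312.62 + $227.36 + $388.84 = $2,573.67
Net pay = $5,684.04 − $2,573.67 = $3,110.37

$3,110.37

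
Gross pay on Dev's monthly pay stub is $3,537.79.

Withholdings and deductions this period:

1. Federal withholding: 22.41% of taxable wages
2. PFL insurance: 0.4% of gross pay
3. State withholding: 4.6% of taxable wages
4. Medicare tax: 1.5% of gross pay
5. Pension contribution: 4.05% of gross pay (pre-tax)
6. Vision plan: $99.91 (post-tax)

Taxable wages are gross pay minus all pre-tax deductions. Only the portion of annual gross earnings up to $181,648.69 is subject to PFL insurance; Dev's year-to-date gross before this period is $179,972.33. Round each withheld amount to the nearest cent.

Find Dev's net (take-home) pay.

Pension contribution: $3,537.79 × 0.0405 = $143.28
Taxable wages = $3,537.79 − $143.28 = $3,394.51
Federal withholding: $3,394.51 × 0.2241 = $760.71
State withholding: $3,394.51 × 0.046 = $156.15
PFL insurance: only $181,648.69 − $179,972.33 = $1,676.36 of this check is subject → $1,676.36 × 0.004 = $6.71
Medicare tax: $3,537.79 × 0.015 = $53.07
Vision plan: $99.91
Total deductions = $143.28 + $760.71 + $156.15 + $6.71 + $53.07 + $99.91 = $1,219.83
Net pay = $3,537.79 − $1,219.83 = $2,317.96

$2,317.96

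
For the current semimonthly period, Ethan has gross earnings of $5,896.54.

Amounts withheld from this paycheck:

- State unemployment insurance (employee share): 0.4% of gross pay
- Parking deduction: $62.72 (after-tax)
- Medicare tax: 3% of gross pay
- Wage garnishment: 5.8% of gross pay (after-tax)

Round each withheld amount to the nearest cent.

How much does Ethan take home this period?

$5,291.33

State unemployment insurance (employee share): $5,896.54 × 0.004 = $23.59
Medicare tax: $5,896.54 × 0.03 = $176.90
Parking deduction: $62.72
Wage garnishment: $5,896.54 × 0.058 = $342.00
Total deductions = $23.59 + $176.90 + $62.72 + $342.00 = $605.21
Net pay = $5,896.54 − $605.21 = $5,291.33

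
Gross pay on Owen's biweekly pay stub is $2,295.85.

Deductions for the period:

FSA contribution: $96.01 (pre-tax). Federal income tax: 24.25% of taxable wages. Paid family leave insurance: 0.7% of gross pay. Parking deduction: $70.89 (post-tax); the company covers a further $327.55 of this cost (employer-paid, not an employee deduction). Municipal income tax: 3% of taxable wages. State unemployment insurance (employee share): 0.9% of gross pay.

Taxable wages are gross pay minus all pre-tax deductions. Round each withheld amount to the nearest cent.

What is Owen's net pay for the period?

FSA contribution: $96.01
Taxable wages = $2,295.85 − $96.01 = $2,199.84
Municipal income tax: $2,199.84 × 0.03 = $66.00
Federal income tax: $2,199.84 × 0.2425 = $533.46
Paid family leave insurance: $2,295.85 × 0.007 = $16.07
State unemployment insurance (employee share): $2,295.85 × 0.009 = $20.66
Parking deduction: $70.89
(Employer's $327.55 toward parking deduction is not withheld from the employee.)
Total deductions = $96.01 + $66.00 + $533.46 + $16.07 + $20.66 + $70.89 = $803.09
Net pay = $2,295.85 − $803.09 = $1,492.76

$1,492.76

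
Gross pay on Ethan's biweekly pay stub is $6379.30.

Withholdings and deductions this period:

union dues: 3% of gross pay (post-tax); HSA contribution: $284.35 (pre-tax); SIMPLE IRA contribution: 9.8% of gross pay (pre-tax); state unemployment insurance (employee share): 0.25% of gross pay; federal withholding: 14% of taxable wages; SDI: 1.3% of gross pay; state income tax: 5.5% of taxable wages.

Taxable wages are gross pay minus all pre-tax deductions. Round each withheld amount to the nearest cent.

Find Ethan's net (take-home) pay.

$4112.91

HSA contribution: $284.35
SIMPLE IRA contribution: $6379.30 × 0.098 = $625.17
Pre-tax total = $284.35 + $625.17 = $909.52
Taxable wages = $6379.30 − $909.52 = $5469.78
State income tax: $5469.78 × 0.055 = $300.84
Federal withholding: $5469.78 × 0.14 = $765.77
State unemployment insurance (employee share): $6379.30 × 0.0025 = $15.95
SDI: $6379.30 × 0.013 = $82.93
Union dues: $6379.30 × 0.03 = $191.38
Total deductions = $284.35 + $625.17 + $300.84 + $765.77 + $15.95 + $82.93 + $191.38 = $2266.39
Net pay = $6379.30 − $2266.39 = $4112.91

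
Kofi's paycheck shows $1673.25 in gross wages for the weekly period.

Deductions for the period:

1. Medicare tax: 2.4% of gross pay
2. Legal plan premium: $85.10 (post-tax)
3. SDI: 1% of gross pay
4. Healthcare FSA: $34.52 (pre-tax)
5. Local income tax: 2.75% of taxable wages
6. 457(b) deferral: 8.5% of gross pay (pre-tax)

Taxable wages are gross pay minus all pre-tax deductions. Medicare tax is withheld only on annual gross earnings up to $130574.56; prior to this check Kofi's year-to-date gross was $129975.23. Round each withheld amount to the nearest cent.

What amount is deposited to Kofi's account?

$1339.14

457(b) deferral: $1673.25 × 0.085 = $142.23
Healthcare FSA: $34.52
Pre-tax total = $142.23 + $34.52 = $176.75
Taxable wages = $1673.25 − $176.75 = $1496.50
Local income tax: $1496.50 × 0.0275 = $41.15
SDI: $1673.25 × 0.01 = $16.73
Medicare tax: only $130574.56 − $129975.23 = $599.33 of this check is subject → $599.33 × 0.024 = $14.38
Legal plan premium: $85.10
Total deductions = $142.23 + $34.52 + $41.15 + $16.73 + $14.38 + $85.10 = $334.11
Net pay = $1673.25 − $334.11 = $1339.14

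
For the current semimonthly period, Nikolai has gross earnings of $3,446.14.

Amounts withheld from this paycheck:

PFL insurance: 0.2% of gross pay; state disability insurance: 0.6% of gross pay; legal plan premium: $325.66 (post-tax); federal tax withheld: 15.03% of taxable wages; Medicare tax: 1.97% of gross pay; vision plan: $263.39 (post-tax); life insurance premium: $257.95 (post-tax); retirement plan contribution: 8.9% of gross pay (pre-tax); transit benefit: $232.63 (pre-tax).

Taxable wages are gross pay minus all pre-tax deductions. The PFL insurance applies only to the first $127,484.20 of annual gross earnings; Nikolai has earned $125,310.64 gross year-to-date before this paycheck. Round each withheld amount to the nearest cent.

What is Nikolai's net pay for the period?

Transit benefit: $232.63
Retirement plan contribution: $3,446.14 × 0.089 = $306.71
Pre-tax total = $232.63 + $306.71 = $539.34
Taxable wages = $3,446.14 − $539.34 = $2,906.80
Federal tax withheld: $2,906.80 × 0.1503 = $436.89
PFL insurance: only $127,484.20 − $125,310.64 = $2,173.56 of this check is subject → $2,173.56 × 0.002 = $4.35
State disability insurance: $3,446.14 × 0.006 = $20.68
Medicare tax: $3,446.14 × 0.0197 = $67.89
Life insurance premium: $257.95
Vision plan: $263.39
Legal plan premium: $325.66
Total deductions = $232.63 + $306.71 + $436.89 + $4.35 + $20.68 + $67.89 + $257.95 + $263.39 + $325.66 = $1,916.15
Net pay = $3,446.14 − $1,916.15 = $1,529.99

$1,529.99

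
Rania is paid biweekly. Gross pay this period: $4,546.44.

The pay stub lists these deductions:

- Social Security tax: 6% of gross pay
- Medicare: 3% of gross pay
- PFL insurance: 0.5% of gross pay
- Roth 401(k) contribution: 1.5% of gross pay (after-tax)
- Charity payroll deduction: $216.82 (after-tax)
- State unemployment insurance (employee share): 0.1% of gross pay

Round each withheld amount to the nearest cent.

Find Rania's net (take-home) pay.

$3,824.96

Medicare: $4,546.44 × 0.03 = $136.39
Social Security tax: $4,546.44 × 0.06 = $272.79
State unemployment insurance (employee share): $4,546.44 × 0.001 = $4.55
PFL insurance: $4,546.44 × 0.005 = $22.73
Roth 401(k) contribution: $4,546.44 × 0.015 = $68.20
Charity payroll deduction: $216.82
Total deductions = $136.39 + $272.79 + $4.55 + $22.73 + $68.20 + $216.82 = $721.48
Net pay = $4,546.44 − $721.48 = $3,824.96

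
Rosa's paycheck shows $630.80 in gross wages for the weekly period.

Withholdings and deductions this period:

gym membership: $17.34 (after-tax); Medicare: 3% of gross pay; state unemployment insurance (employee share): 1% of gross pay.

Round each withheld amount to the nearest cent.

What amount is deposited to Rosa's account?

$588.23

State unemployment insurance (employee share): $630.80 × 0.01 = $6.31
Medicare: $630.80 × 0.03 = $18.92
Gym membership: $17.34
Total deductions = $6.31 + $18.92 + $17.34 = $42.57
Net pay = $630.80 − $42.57 = $588.23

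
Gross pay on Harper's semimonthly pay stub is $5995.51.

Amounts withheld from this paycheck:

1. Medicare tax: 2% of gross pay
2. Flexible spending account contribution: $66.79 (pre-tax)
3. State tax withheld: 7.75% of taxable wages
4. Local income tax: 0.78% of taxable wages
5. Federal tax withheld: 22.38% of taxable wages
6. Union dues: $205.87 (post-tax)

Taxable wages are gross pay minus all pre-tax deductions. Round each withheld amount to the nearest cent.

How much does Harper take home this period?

$3770.37

Flexible spending account contribution: $66.79
Taxable wages = $5995.51 − $66.79 = $5928.72
Local income tax: $5928.72 × 0.0078 = $46.24
State tax withheld: $5928.72 × 0.0775 = $459.48
Federal tax withheld: $5928.72 × 0.2238 = $1326.85
Medicare tax: $5995.51 × 0.02 = $119.91
Union dues: $205.87
Total deductions = $66.79 + $46.24 + $459.48 + $1326.85 + $119.91 + $205.87 = $2225.14
Net pay = $5995.51 − $2225.14 = $3770.37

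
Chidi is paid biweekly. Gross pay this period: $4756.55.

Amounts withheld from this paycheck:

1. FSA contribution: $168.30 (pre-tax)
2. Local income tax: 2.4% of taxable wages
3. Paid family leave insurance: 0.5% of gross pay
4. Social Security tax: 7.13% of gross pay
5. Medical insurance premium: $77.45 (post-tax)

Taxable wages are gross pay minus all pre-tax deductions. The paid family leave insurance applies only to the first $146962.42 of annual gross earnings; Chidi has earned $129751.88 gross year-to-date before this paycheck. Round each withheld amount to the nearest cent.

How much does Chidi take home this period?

FSA contribution: $168.30
Taxable wages = $4756.55 − $168.30 = $4588.25
Local income tax: $4588.25 × 0.024 = $110.12
Paid family leave insurance: cap not yet reached, full $4756.55 is subject → $4756.55 × 0.005 = $23.78
Social Security tax: $4756.55 × 0.0713 = $339.14
Medical insurance premium: $77.45
Total deductions = $168.30 + $110.12 + $23.78 + $339.14 + $77.45 = $718.79
Net pay = $4756.55 − $718.79 = $4037.76

$4037.76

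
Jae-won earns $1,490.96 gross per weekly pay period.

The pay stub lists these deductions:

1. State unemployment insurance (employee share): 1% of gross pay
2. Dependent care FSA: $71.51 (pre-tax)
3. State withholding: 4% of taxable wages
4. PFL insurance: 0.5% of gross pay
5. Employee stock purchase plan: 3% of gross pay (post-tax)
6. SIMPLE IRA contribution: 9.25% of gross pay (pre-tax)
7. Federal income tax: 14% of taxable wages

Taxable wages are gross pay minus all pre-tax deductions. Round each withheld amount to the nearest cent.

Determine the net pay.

Dependent care FSA: $71.51
SIMPLE IRA contribution: $1,490.96 × 0.0925 = $137.91
Pre-tax total = $71.51 + $137.91 = $209.42
Taxable wages = $1,490.96 − $209.42 = $1,281.54
Federal income tax: $1,281.54 × 0.14 = $179.42
State withholding: $1,281.54 × 0.04 = $51.26
PFL insurance: $1,490.96 × 0.005 = $7.45
State unemployment insurance (employee share): $1,490.96 × 0.01 = $14.91
Employee stock purchase plan: $1,490.96 × 0.03 = $44.73
Total deductions = $71.51 + $137.91 + $179.42 + $51.26 + $7.45 + $14.91 + $44.73 = $507.19
Net pay = $1,490.96 − $507.19 = $983.77

$983.77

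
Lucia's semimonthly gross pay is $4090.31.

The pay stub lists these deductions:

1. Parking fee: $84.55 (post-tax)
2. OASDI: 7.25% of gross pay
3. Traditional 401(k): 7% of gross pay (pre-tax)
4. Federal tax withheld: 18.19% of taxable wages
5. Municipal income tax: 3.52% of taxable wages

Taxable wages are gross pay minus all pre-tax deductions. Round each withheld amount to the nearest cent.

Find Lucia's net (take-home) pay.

$2597.04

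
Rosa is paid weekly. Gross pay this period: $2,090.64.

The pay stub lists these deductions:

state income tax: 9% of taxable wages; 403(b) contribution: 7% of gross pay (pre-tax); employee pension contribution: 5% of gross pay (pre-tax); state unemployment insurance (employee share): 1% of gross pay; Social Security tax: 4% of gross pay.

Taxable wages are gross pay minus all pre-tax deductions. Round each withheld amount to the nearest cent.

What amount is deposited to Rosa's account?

Employee pension contribution: $2,090.64 × 0.05 = $104.53
403(b) contribution: $2,090.64 × 0.07 = $146.34
Pre-tax total = $104.53 + $146.34 = $250.87
Taxable wages = $2,090.64 − $250.87 = $1,839.77
State income tax: $1,839.77 × 0.09 = $165.58
Social Security tax: $2,090.64 × 0.04 = $83.63
State unemployment insurance (employee share): $2,090.64 × 0.01 = $20.91
Total deductions = $104.53 + $146.34 + $165.58 + $83.63 + $20.91 = $520.99
Net pay = $2,090.64 − $520.99 = $1,569.65

$1,569.65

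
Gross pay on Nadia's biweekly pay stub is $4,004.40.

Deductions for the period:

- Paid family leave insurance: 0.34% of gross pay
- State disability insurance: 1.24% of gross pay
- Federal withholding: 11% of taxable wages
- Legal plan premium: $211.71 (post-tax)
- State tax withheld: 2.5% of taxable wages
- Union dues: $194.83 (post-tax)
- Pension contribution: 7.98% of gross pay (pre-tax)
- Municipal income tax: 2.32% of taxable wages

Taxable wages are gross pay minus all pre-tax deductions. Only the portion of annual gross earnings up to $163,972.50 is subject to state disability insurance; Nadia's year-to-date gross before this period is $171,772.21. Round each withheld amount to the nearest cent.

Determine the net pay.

$2,681.76

Pension contribution: $4,004.40 × 0.0798 = $319.55
Taxable wages = $4,004.40 − $319.55 = $3,684.85
State tax withheld: $3,684.85 × 0.025 = $92.12
Municipal income tax: $3,684.85 × 0.0232 = $85.49
Federal withholding: $3,684.85 × 0.11 = $405.33
State disability insurance: annual cap $163,972.50 already reached (YTD $171,772.21), so $0.00
Paid family leave insurance: $4,004.40 × 0.0034 = $13.61
Legal plan premium: $211.71
Union dues: $194.83
Total deductions = $319.55 + $92.12 + $85.49 + $405.33 + $0.00 + $13.61 + $211.71 + $194.83 = $1,322.64
Net pay = $4,004.40 − $1,322.64 = $2,681.76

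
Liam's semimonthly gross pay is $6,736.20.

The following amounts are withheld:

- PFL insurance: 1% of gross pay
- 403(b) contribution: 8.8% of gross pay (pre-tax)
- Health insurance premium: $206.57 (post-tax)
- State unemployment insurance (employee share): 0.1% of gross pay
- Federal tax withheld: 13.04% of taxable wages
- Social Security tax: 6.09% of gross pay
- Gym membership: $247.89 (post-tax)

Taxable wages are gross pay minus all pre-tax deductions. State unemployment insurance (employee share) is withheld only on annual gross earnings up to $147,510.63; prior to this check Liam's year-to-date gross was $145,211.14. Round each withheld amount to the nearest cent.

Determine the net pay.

403(b) contribution: $6,736.20 × 0.088 = $592.79
Taxable wages = $6,736.20 − $592.79 = $6,143.41
Federal tax withheld: $6,143.41 × 0.1304 = $801.10
PFL insurance: $6,736.20 × 0.01 = $67.36
Social Security tax: $6,736.20 × 0.0609 = $410.23
State unemployment insurance (employee share): only $147,510.63 − $145,211.14 = $2,299.49 of this check is subject → $2,299.49 × 0.001 = $2.30
Health insurance premium: $206.57
Gym membership: $247.89
Total deductions = $592.79 + $801.10 + $67.36 + $410.23 + $2.30 + $206.57 + $247.89 = $2,328.24
Net pay = $6,736.20 − $2,328.24 = $4,407.96

$4,407.96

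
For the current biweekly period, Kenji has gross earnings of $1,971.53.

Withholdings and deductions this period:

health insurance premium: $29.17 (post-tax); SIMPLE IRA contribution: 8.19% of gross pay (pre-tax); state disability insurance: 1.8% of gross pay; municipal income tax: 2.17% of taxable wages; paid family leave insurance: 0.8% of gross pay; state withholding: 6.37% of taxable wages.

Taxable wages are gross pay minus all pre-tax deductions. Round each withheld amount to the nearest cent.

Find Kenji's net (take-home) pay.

$1,575.05

SIMPLE IRA contribution: $1,971.53 × 0.0819 = $161.47
Taxable wages = $1,971.53 − $161.47 = $1,810.06
Municipal income tax: $1,810.06 × 0.0217 = $39.28
State withholding: $1,810.06 × 0.0637 = $115.30
Paid family leave insurance: $1,971.53 × 0.008 = $15.77
State disability insurance: $1,971.53 × 0.018 = $35.49
Health insurance premium: $29.17
Total deductions = $161.47 + $39.28 + $115.30 + $15.77 + $35.49 + $29.17 = $396.48
Net pay = $1,971.53 − $396.48 = $1,575.05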